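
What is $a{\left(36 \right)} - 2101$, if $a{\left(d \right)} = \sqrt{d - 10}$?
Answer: $-2101 + \sqrt{26} \approx -2095.9$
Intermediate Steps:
$a{\left(d \right)} = \sqrt{-10 + d}$
$a{\left(36 \right)} - 2101 = \sqrt{-10 + 36} - 2101 = \sqrt{26} - 2101 = -2101 + \sqrt{26}$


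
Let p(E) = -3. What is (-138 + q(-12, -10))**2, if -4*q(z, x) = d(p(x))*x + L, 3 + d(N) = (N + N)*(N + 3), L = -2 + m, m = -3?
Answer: 332929/16 ≈ 20808.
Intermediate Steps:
L = -5 (L = -2 - 3 = -5)
d(N) = -3 + 2*N*(3 + N) (d(N) = -3 + (N + N)*(N + 3) = -3 + (2*N)*(3 + N) = -3 + 2*N*(3 + N))
q(z, x) = 5/4 + 3*x/4 (q(z, x) = -((-3 + 2*(-3)**2 + 6*(-3))*x - 5)/4 = -((-3 + 2*9 - 18)*x - 5)/4 = -((-3 + 18 - 18)*x - 5)/4 = -(-3*x - 5)/4 = -(-5 - 3*x)/4 = 5/4 + 3*x/4)
(-138 + q(-12, -10))**2 = (-138 + (5/4 + (3/4)*(-10)))**2 = (-138 + (5/4 - 15/2))**2 = (-138 - 25/4)**2 = (-577/4)**2 = 332929/16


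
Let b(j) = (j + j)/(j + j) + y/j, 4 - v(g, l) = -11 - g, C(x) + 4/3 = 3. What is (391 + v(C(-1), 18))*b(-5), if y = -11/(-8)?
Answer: 35467/120 ≈ 295.56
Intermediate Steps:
C(x) = 5/3 (C(x) = -4/3 + 3 = 5/3)
v(g, l) = 15 + g (v(g, l) = 4 - (-11 - g) = 4 + (11 + g) = 15 + g)
y = 11/8 (y = -11*(-⅛) = 11/8 ≈ 1.3750)
b(j) = 1 + 11/(8*j) (b(j) = (j + j)/(j + j) + 11/(8*j) = (2*j)/((2*j)) + 11/(8*j) = (2*j)*(1/(2*j)) + 11/(8*j) = 1 + 11/(8*j))
(391 + v(C(-1), 18))*b(-5) = (391 + (15 + 5/3))*((11/8 - 5)/(-5)) = (391 + 50/3)*(-⅕*(-29/8)) = (1223/3)*(29/40) = 35467/120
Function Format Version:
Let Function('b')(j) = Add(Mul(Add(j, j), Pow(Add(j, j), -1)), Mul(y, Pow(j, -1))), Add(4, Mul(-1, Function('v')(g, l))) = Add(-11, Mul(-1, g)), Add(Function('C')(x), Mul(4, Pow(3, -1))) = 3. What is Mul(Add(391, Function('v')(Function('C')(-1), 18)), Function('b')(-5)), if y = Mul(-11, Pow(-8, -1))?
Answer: Rational(35467, 120) ≈ 295.56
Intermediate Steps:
Function('C')(x) = Rational(5, 3) (Function('C')(x) = Add(Rational(-4, 3), 3) = Rational(5, 3))
Function('v')(g, l) = Add(15, g) (Function('v')(g, l) = Add(4, Mul(-1, Add(-11, Mul(-1, g)))) = Add(4, Add(11, g)) = Add(15, g))
y = Rational(11, 8) (y = Mul(-11, Rational(-1, 8)) = Rational(11, 8) ≈ 1.3750)
Function('b')(j) = Add(1, Mul(Rational(11, 8), Pow(j, -1))) (Function('b')(j) = Add(Mul(Add(j, j), Pow(Add(j, j), -1)), Mul(Rational(11, 8), Pow(j, -1))) = Add(Mul(Mul(2, j), Pow(Mul(2, j), -1)), Mul(Rational(11, 8), Pow(j, -1))) = Add(Mul(Mul(2, j), Mul(Rational(1, 2), Pow(j, -1))), Mul(Rational(11, 8), Pow(j, -1))) = Add(1, Mul(Rational(11, 8), Pow(j, -1))))
Mul(Add(391, Function('v')(Function('C')(-1), 18)), Function('b')(-5)) = Mul(Add(391, Add(15, Rational(5, 3))), Mul(Pow(-5, -1), Add(Rational(11, 8), -5))) = Mul(Add(391, Rational(50, 3)), Mul(Rational(-1, 5), Rational(-29, 8))) = Mul(Rational(1223, 3), Rational(29, 40)) = Rational(35467, 120)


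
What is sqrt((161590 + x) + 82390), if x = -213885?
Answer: sqrt(30095) ≈ 173.48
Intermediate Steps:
sqrt((161590 + x) + 82390) = sqrt((161590 - 213885) + 82390) = sqrt(-52295 + 82390) = sqrt(30095)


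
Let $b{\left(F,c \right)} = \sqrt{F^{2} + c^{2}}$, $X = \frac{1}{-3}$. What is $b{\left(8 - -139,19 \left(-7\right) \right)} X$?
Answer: $- \frac{7 \sqrt{802}}{3} \approx -66.079$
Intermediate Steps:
$X = - \frac{1}{3} \approx -0.33333$
$b{\left(8 - -139,19 \left(-7\right) \right)} X = \sqrt{\left(8 - -139\right)^{2} + \left(19 \left(-7\right)\right)^{2}} \left(- \frac{1}{3}\right) = \sqrt{\left(8 + 139\right)^{2} + \left(-133\right)^{2}} \left(- \frac{1}{3}\right) = \sqrt{147^{2} + 17689} \left(- \frac{1}{3}\right) = \sqrt{21609 + 17689} \left(- \frac{1}{3}\right) = \sqrt{39298} \left(- \frac{1}{3}\right) = 7 \sqrt{802} \left(- \frac{1}{3}\right) = - \frac{7 \sqrt{802}}{3}$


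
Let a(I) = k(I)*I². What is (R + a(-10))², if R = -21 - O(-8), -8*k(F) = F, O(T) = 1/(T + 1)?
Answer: 531441/49 ≈ 10846.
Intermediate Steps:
O(T) = 1/(1 + T)
k(F) = -F/8
a(I) = -I³/8 (a(I) = (-I/8)*I² = -I³/8)
R = -146/7 (R = -21 - 1/(1 - 8) = -21 - 1/(-7) = -21 - 1*(-⅐) = -21 + ⅐ = -146/7 ≈ -20.857)
(R + a(-10))² = (-146/7 - ⅛*(-10)³)² = (-146/7 - ⅛*(-1000))² = (-146/7 + 125)² = (729/7)² = 531441/49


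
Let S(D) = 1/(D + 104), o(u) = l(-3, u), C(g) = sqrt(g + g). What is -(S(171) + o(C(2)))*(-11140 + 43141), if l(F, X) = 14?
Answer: -123235851/275 ≈ -4.4813e+5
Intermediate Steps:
C(g) = sqrt(2)*sqrt(g) (C(g) = sqrt(2*g) = sqrt(2)*sqrt(g))
o(u) = 14
S(D) = 1/(104 + D)
-(S(171) + o(C(2)))*(-11140 + 43141) = -(1/(104 + 171) + 14)*(-11140 + 43141) = -(1/275 + 14)*32001 = -3851*32001/275 = -1*123235851/275 = -123235851/275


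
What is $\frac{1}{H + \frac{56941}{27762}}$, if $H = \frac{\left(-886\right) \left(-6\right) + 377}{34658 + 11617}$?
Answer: $\frac{142742950}{310332649} \approx 0.45997$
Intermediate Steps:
$H = \frac{5693}{46275}$ ($H = \frac{5316 + 377}{46275} = 5693 \cdot \frac{1}{46275} = \frac{5693}{46275} \approx 0.12303$)
$\frac{1}{H + \frac{56941}{27762}} = \frac{1}{\frac{5693}{46275} + \frac{56941}{27762}} = \frac{1}{\frac{310332649}{142742950}} = \frac{142742950}{310332649}$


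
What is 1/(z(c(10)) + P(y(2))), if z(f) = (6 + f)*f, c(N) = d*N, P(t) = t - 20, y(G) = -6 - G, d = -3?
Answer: 1/692 ≈ 0.0014451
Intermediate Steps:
P(t) = -20 + t
c(N) = -3*N
z(f) = f*(6 + f)
1/(z(c(10)) + P(y(2))) = 1/((-3*10)*(6 - 3*10) + (-20 + (-6 - 1*2))) = 1/(-30*(6 - 30) + (-20 + (-6 - 2))) = 1/(-30*(-24) + (-20 - 8)) = 1/(720 - 28) = 1/692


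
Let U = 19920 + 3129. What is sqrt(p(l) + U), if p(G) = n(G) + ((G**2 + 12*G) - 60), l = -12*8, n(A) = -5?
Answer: 2*sqrt(7762) ≈ 176.20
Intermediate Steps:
l = -96
p(G) = -65 + G**2 + 12*G (p(G) = -5 + ((G**2 + 12*G) - 60) = -5 + (-60 + G**2 + 12*G) = -65 + G**2 + 12*G)
U = 23049
sqrt(p(l) + U) = sqrt((-65 + (-96)**2 + 12*(-96)) + 23049) = sqrt((-65 + 9216 - 1152) + 23049) = sqrt(7999 + 23049) = sqrt(31048) = 2*sqrt(7762)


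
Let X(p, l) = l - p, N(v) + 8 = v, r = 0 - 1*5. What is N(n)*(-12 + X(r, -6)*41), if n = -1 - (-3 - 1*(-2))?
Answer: 424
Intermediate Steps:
n = 0 (n = -1 - (-3 + 2) = -1 - 1*(-1) = -1 + 1 = 0)
r = -5 (r = 0 - 5 = -5)
N(v) = -8 + v
N(n)*(-12 + X(r, -6)*41) = (-8 + 0)*(-12 + (-6 - 1*(-5))*41) = -8*(-12 + (-6 + 5)*41) = -8*(-12 - 1*41) = -8*(-12 - 41) = -8*(-53) = 424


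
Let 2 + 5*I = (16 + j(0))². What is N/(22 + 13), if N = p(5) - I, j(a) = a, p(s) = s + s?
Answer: -204/175 ≈ -1.1657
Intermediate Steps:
p(s) = 2*s
I = 254/5 (I = -⅖ + (16 + 0)²/5 = -⅖ + (⅕)*16² = -⅖ + (⅕)*256 = -⅖ + 256/5 = 254/5 ≈ 50.800)
N = -204/5 (N = 2*5 - 1*254/5 = 10 - 254/5 = -204/5 ≈ -40.800)
N/(22 + 13) = -204/5/(22 + 13) = -204/5/35 = (1/35)*(-204/5) = -204/175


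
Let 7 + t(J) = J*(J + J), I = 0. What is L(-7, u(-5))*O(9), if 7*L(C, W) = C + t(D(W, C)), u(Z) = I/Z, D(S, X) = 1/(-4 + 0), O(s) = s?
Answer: -999/56 ≈ -17.839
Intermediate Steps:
D(S, X) = -1/4 (D(S, X) = 1/(-4) = -1/4)
t(J) = -7 + 2*J**2 (t(J) = -7 + J*(J + J) = -7 + J*(2*J) = -7 + 2*J**2)
u(Z) = 0 (u(Z) = 0/Z = 0)
L(C, W) = -55/56 + C/7 (L(C, W) = (C + (-7 + 2*(-1/4)**2))/7 = (C + (-7 + 2*(1/16)))/7 = (C + (-7 + 1/8))/7 = (C - 55/8)/7 = (-55/8 + C)/7 = -55/56 + C/7)
L(-7, u(-5))*O(9) = (-55/56 + (1/7)*(-7))*9 = (-55/56 - 1)*9 = -111/56*9 = -999/56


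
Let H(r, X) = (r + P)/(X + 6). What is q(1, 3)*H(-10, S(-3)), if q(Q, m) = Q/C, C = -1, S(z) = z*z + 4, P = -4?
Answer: 14/19 ≈ 0.73684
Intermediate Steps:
S(z) = 4 + z**2 (S(z) = z**2 + 4 = 4 + z**2)
q(Q, m) = -Q (q(Q, m) = Q/(-1) = Q*(-1) = -Q)
H(r, X) = (-4 + r)/(6 + X) (H(r, X) = (r - 4)/(X + 6) = (-4 + r)/(6 + X))
q(1, 3)*H(-10, S(-3)) = (-1*1)*((-4 - 10)/(6 + (4 + (-3)**2))) = -(-14)/(6 + (4 + 9)) = -(-14)/(6 + 13) = -(-14)/19 = -1*(-14/19) = 14/19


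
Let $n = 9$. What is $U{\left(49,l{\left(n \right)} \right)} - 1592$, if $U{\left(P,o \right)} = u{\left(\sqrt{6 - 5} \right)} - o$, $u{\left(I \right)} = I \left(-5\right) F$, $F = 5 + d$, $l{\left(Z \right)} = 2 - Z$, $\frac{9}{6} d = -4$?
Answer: $- \frac{4790}{3} \approx -1596.7$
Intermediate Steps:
$d = - \frac{8}{3}$ ($d = \frac{2}{3} \left(-4\right) = - \frac{8}{3} \approx -2.6667$)
$F = \frac{7}{3}$ ($F = 5 - \frac{8}{3} = \frac{7}{3} \approx 2.3333$)
$u{\left(I \right)} = - \frac{35 I}{3}$ ($u{\left(I \right)} = I \left(-5\right) \frac{7}{3} = - 5 I \frac{7}{3} = - \frac{35 I}{3}$)
$U{\left(P,o \right)} = - \frac{35}{3} - o$ ($U{\left(P,o \right)} = - \frac{35 \sqrt{6 - 5}}{3} - o = - \frac{35 \sqrt{1}}{3} - o = \left(- \frac{35}{3}\right) 1 - o = - \frac{35}{3} - o$)
$U{\left(49,l{\left(n \right)} \right)} - 1592 = \left(- \frac{35}{3} - \left(2 - 9\right)\right) - 1592 = \left(- \frac{35}{3} - -7\right) - 1592 = \left(- \frac{35}{3} + 7\right) - 1592 = - \frac{14}{3} - 1592 = - \frac{4790}{3}$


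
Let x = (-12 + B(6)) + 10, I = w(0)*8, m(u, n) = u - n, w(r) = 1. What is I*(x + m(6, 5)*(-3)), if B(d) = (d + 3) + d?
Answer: 80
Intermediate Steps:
B(d) = 3 + 2*d (B(d) = (3 + d) + d = 3 + 2*d)
I = 8 (I = 1*8 = 8)
x = 13 (x = (-12 + (3 + 2*6)) + 10 = (-12 + (3 + 12)) + 10 = (-12 + 15) + 10 = 3 + 10 = 13)
I*(x + m(6, 5)*(-3)) = 8*(13 + (6 - 1*5)*(-3)) = 8*(13 + (6 - 5)*(-3)) = 8*(13 + 1*(-3)) = 8*(13 - 3) = 8*10 = 80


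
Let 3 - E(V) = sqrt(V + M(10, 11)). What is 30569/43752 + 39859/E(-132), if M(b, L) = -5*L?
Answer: 1309431107/2143848 + 39859*I*sqrt(187)/196 ≈ 610.79 + 2780.9*I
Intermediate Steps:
E(V) = 3 - sqrt(-55 + V) (E(V) = 3 - sqrt(V - 5*11) = 3 - sqrt(V - 55) = 3 - sqrt(-55 + V))
30569/43752 + 39859/E(-132) = 30569/43752 + 39859/(3 - sqrt(-55 - 132)) = 30569*(1/43752) + 39859/(3 - sqrt(-187)) = 30569/43752 + 39859/(3 - I*sqrt(187))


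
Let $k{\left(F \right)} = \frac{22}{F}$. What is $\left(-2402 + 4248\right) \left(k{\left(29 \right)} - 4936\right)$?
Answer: $- \frac{264203212}{29} \approx -9.1104 \cdot 10^{6}$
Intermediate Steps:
$\left(-2402 + 4248\right) \left(k{\left(29 \right)} - 4936\right) = \left(-2402 + 4248\right) \left(\frac{22}{29} - 4936\right) = 1846 \left(22 \cdot \frac{1}{29} - 4936\right) = 1846 \left(\frac{22}{29} - 4936\right) = 1846 \left(- \frac{143122}{29}\right) = - \frac{264203212}{29}$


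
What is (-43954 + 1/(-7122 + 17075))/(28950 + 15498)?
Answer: -437474161/442390944 ≈ -0.98889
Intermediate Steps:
(-43954 + 1/(-7122 + 17075))/(28950 + 15498) = (-43954 + 1/9953)/44448 = (-43954 + 1/9953)*(1/44448) = -437474161/9953*1/44448 = -437474161/442390944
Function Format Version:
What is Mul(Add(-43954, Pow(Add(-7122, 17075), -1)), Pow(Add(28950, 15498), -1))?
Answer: Rational(-437474161, 442390944) ≈ -0.98889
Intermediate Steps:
Mul(Add(-43954, Pow(Add(-7122, 17075), -1)), Pow(Add(28950, 15498), -1)) = Mul(Add(-43954, Pow(9953, -1)), Pow(44448, -1)) = Mul(Add(-43954, Rational(1, 9953)), Rational(1, 44448)) = Mul(Rational(-437474161, 9953), Rational(1, 44448)) = Rational(-437474161, 442390944)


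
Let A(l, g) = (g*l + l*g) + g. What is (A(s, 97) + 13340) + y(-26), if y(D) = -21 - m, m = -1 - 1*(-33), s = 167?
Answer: 45782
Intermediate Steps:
m = 32 (m = -1 + 33 = 32)
y(D) = -53 (y(D) = -21 - 1*32 = -21 - 32 = -53)
A(l, g) = g + 2*g*l (A(l, g) = (g*l + g*l) + g = 2*g*l + g = g + 2*g*l)
(A(s, 97) + 13340) + y(-26) = (97*(1 + 2*167) + 13340) - 53 = (97*(1 + 334) + 13340) - 53 = (97*335 + 13340) - 53 = (32495 + 13340) - 53 = 45835 - 53 = 45782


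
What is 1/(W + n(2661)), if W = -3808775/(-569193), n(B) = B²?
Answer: 569193/4030414475528 ≈ 1.4122e-7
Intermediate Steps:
W = 3808775/569193 (W = -3808775*(-1/569193) = 3808775/569193 ≈ 6.6915)
1/(W + n(2661)) = 1/(3808775/569193 + 2661²) = 1/(3808775/569193 + 7080921) = 1/(4030414475528/569193) = 569193/4030414475528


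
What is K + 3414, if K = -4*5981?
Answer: -20510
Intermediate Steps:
K = -23924
K + 3414 = -23924 + 3414 = -20510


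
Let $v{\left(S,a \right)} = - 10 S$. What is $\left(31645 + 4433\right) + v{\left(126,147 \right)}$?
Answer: $34818$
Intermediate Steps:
$\left(31645 + 4433\right) + v{\left(126,147 \right)} = \left(31645 + 4433\right) - 1260 = 36078 - 1260 = 34818$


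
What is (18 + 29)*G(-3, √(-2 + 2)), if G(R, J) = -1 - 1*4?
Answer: -235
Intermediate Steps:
G(R, J) = -5 (G(R, J) = -1 - 4 = -5)
(18 + 29)*G(-3, √(-2 + 2)) = (18 + 29)*(-5) = 47*(-5) = -235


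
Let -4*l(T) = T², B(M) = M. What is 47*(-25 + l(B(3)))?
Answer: -5123/4 ≈ -1280.8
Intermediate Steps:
l(T) = -T²/4
47*(-25 + l(B(3))) = 47*(-25 - ¼*3²) = 47*(-25 - ¼*9) = 47*(-25 - 9/4) = 47*(-109/4) = -5123/4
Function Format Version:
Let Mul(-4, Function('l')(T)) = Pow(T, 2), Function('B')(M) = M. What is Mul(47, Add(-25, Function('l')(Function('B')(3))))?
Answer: Rational(-5123, 4) ≈ -1280.8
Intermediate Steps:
Function('l')(T) = Mul(Rational(-1, 4), Pow(T, 2))
Mul(47, Add(-25, Function('l')(Function('B')(3)))) = Mul(47, Add(-25, Mul(Rational(-1, 4), Pow(3, 2)))) = Mul(47, Add(-25, Mul(Rational(-1, 4), 9))) = Mul(47, Add(-25, Rational(-9, 4))) = Mul(47, Rational(-109, 4)) = Rational(-5123, 4)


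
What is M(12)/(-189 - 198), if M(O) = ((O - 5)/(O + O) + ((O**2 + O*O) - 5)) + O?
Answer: -7087/9288 ≈ -0.76303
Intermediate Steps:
M(O) = -5 + O + 2*O**2 + (-5 + O)/(2*O) (M(O) = ((-5 + O)/((2*O)) + ((O**2 + O**2) - 5)) + O = ((-5 + O)*(1/(2*O)) + (2*O**2 - 5)) + O = ((-5 + O)/(2*O) + (-5 + 2*O**2)) + O = (-5 + 2*O**2 + (-5 + O)/(2*O)) + O = -5 + O + 2*O**2 + (-5 + O)/(2*O))
M(12)/(-189 - 198) = (-9/2 + 12 + 2*12**2 - 5/2/12)/(-189 - 198) = (-9/2 + 12 + 2*144 - 5/2*1/12)/(-387) = (-9/2 + 12 + 288 - 5/24)*(-1/387) = (7087/24)*(-1/387) = -7087/9288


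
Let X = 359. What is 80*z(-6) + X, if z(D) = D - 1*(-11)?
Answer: 759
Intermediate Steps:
z(D) = 11 + D (z(D) = D + 11 = 11 + D)
80*z(-6) + X = 80*(11 - 6) + 359 = 80*5 + 359 = 400 + 359 = 759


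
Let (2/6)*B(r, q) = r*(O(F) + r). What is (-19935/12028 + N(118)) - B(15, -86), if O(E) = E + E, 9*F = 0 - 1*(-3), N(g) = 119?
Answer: -7068343/12028 ≈ -587.66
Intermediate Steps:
F = ⅓ (F = (0 - 1*(-3))/9 = (0 + 3)/9 = (⅑)*3 = ⅓ ≈ 0.33333)
O(E) = 2*E
B(r, q) = 3*r*(⅔ + r) (B(r, q) = 3*(r*(2*(⅓) + r)) = 3*(r*(⅔ + r)) = 3*r*(⅔ + r))
(-19935/12028 + N(118)) - B(15, -86) = (-19935/12028 + 119) - 15*(2 + 3*15) = (-19935*1/12028 + 119) - 15*(2 + 45) = (-19935/12028 + 119) - 15*47 = 1411397/12028 - 1*705 = 1411397/12028 - 705 = -7068343/12028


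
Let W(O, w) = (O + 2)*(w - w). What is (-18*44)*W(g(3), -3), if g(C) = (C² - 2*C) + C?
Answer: 0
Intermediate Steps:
g(C) = C² - C
W(O, w) = 0 (W(O, w) = (2 + O)*0 = 0)
(-18*44)*W(g(3), -3) = -18*44*0 = -792*0 = 0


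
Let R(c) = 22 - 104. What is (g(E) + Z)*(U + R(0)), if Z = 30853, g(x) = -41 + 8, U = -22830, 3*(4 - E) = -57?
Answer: -706147840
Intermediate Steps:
E = 23 (E = 4 - 1/3*(-57) = 4 + 19 = 23)
R(c) = -82
g(x) = -33
(g(E) + Z)*(U + R(0)) = (-33 + 30853)*(-22830 - 82) = 30820*(-22912) = -706147840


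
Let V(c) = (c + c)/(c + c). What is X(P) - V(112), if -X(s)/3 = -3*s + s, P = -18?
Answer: -109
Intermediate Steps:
X(s) = 6*s (X(s) = -3*(-3*s + s) = -(-6)*s = 6*s)
V(c) = 1 (V(c) = (2*c)/((2*c)) = (2*c)*(1/(2*c)) = 1)
X(P) - V(112) = 6*(-18) - 1*1 = -108 - 1 = -109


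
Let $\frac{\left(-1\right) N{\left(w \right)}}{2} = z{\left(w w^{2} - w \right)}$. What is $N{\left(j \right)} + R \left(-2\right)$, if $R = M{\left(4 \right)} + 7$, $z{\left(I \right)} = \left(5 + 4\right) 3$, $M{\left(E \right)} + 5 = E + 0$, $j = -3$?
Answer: $-66$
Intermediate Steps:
$M{\left(E \right)} = -5 + E$ ($M{\left(E \right)} = -5 + \left(E + 0\right) = -5 + E$)
$z{\left(I \right)} = 27$ ($z{\left(I \right)} = 9 \cdot 3 = 27$)
$N{\left(w \right)} = -54$ ($N{\left(w \right)} = \left(-2\right) 27 = -54$)
$R = 6$ ($R = \left(-5 + 4\right) + 7 = -1 + 7 = 6$)
$N{\left(j \right)} + R \left(-2\right) = -54 + 6 \left(-2\right) = -54 - 12 = -66$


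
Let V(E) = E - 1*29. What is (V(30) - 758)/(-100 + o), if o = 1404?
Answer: -757/1304 ≈ -0.58052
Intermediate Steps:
V(E) = -29 + E (V(E) = E - 29 = -29 + E)
(V(30) - 758)/(-100 + o) = ((-29 + 30) - 758)/(-100 + 1404) = (1 - 758)/1304 = -757*1/1304 = -757/1304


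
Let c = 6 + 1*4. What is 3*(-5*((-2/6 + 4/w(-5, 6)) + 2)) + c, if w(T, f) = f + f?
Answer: -20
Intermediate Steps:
w(T, f) = 2*f
c = 10 (c = 6 + 4 = 10)
3*(-5*((-2/6 + 4/w(-5, 6)) + 2)) + c = 3*(-5*((-2/6 + 4/((2*6))) + 2)) + 10 = 3*(-5*((-2*⅙ + 4/12) + 2)) + 10 = 3*(-5*((-⅓ + 4*(1/12)) + 2)) + 10 = 3*(-5*((-⅓ + ⅓) + 2)) + 10 = 3*(-5*(0 + 2)) + 10 = 3*(-5*2) + 10 = 3*(-10) + 10 = -30 + 10 = -20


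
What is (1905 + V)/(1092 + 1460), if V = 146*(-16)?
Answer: -431/2552 ≈ -0.16889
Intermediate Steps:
V = -2336
(1905 + V)/(1092 + 1460) = (1905 - 2336)/(1092 + 1460) = -431/2552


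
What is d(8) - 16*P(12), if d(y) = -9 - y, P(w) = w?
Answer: -209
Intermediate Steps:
d(8) - 16*P(12) = (-9 - 1*8) - 16*12 = (-9 - 8) - 192 = -17 - 192 = -209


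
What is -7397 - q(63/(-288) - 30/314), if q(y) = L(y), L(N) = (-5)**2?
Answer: -7422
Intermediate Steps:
L(N) = 25
q(y) = 25
-7397 - q(63/(-288) - 30/314) = -7397 - 1*25 = -7397 - 25 = -7422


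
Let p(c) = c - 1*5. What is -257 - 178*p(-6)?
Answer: 1701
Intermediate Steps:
p(c) = -5 + c (p(c) = c - 5 = -5 + c)
-257 - 178*p(-6) = -257 - 178*(-5 - 6) = -257 - 178*(-11) = -257 + 1958 = 1701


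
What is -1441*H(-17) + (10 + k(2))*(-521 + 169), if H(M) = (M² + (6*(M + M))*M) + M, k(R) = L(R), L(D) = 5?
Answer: -5394620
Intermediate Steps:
k(R) = 5
H(M) = M + 13*M² (H(M) = (M² + (6*(2*M))*M) + M = (M² + (12*M)*M) + M = (M² + 12*M²) + M = 13*M² + M = M + 13*M²)
-1441*H(-17) + (10 + k(2))*(-521 + 169) = -(-24497)*(1 + 13*(-17)) + (10 + 5)*(-521 + 169) = -(-24497)*(1 - 221) + 15*(-352) = -(-24497)*(-220) - 5280 = -1441*3740 - 5280 = -5389340 - 5280 = -5394620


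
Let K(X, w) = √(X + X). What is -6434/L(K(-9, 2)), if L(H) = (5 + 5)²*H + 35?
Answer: -45038/36245 + 77208*I*√2/7249 ≈ -1.2426 + 15.063*I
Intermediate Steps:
K(X, w) = √2*√X (K(X, w) = √(2*X) = √2*√X)
L(H) = 35 + 100*H (L(H) = 10²*H + 35 = 100*H + 35 = 35 + 100*H)
-6434/L(K(-9, 2)) = -6434/(35 + 100*(√2*√(-9))) = -6434/(35 + 100*(√2*(3*I))) = -6434/(35 + 100*(3*I*√2)) = -6434/(35 + 300*I*√2)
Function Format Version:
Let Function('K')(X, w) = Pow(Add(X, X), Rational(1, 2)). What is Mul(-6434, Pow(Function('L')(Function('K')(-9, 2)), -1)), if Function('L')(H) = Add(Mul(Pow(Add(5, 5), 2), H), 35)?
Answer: Add(Rational(-45038, 36245), Mul(Rational(77208, 7249), I, Pow(2, Rational(1, 2)))) ≈ Add(-1.2426, Mul(15.063, I))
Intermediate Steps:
Function('K')(X, w) = Mul(Pow(2, Rational(1, 2)), Pow(X, Rational(1, 2))) (Function('K')(X, w) = Pow(Mul(2, X), Rational(1, 2)) = Mul(Pow(2, Rational(1, 2)), Pow(X, Rational(1, 2))))
Function('L')(H) = Add(35, Mul(100, H)) (Function('L')(H) = Add(Mul(Pow(10, 2), H), 35) = Add(Mul(100, H), 35) = Add(35, Mul(100, H)))
Mul(-6434, Pow(Function('L')(Function('K')(-9, 2)), -1)) = Mul(-6434, Pow(Add(35, Mul(100, Mul(Pow(2, Rational(1, 2)), Pow(-9, Rational(1, 2))))), -1)) = Mul(-6434, Pow(Add(35, Mul(100, Mul(Pow(2, Rational(1, 2)), Mul(3, I)))), -1)) = Mul(-6434, Pow(Add(35, Mul(100, Mul(3, I, Pow(2, Rational(1, 2))))), -1)) = Mul(-6434, Pow(Add(35, Mul(300, I, Pow(2, Rational(1, 2)))), -1))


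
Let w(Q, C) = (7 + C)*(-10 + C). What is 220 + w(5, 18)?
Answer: 420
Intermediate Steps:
w(Q, C) = (-10 + C)*(7 + C)
220 + w(5, 18) = 220 + (-70 + 18² - 3*18) = 220 + (-70 + 324 - 54) = 220 + 200 = 420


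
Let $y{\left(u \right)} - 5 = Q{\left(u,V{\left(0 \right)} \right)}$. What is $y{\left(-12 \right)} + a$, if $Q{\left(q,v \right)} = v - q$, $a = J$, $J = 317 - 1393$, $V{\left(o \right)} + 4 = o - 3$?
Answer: $-1066$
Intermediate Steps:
$V{\left(o \right)} = -7 + o$ ($V{\left(o \right)} = -4 + \left(o - 3\right) = -4 + \left(-3 + o\right) = -7 + o$)
$J = -1076$ ($J = 317 - 1393 = -1076$)
$a = -1076$
$y{\left(u \right)} = -2 - u$ ($y{\left(u \right)} = 5 - \left(7 + u\right) = -2 - u$)
$y{\left(-12 \right)} + a = \left(-2 - -12\right) - 1076 = \left(-2 + 12\right) - 1076 = 10 - 1076 = -1066$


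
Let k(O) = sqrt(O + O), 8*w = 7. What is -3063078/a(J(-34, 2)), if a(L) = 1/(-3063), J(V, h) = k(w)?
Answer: 9382207914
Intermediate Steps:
w = 7/8 (w = (1/8)*7 = 7/8 ≈ 0.87500)
k(O) = sqrt(2)*sqrt(O) (k(O) = sqrt(2*O) = sqrt(2)*sqrt(O))
J(V, h) = sqrt(7)/2 (J(V, h) = sqrt(2)*sqrt(7/8) = sqrt(2)*(sqrt(14)/4) = sqrt(7)/2)
a(L) = -1/3063
-3063078/a(J(-34, 2)) = -3063078/(-1/3063) = -3063078*(-3063) = 9382207914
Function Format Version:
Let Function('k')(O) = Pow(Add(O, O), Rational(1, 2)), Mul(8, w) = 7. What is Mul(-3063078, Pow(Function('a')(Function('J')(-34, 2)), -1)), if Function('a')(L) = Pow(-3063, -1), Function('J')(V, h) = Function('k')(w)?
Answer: 9382207914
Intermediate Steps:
w = Rational(7, 8) (w = Mul(Rational(1, 8), 7) = Rational(7, 8) ≈ 0.87500)
Function('k')(O) = Mul(Pow(2, Rational(1, 2)), Pow(O, Rational(1, 2))) (Function('k')(O) = Pow(Mul(2, O), Rational(1, 2)) = Mul(Pow(2, Rational(1, 2)), Pow(O, Rational(1, 2))))
Function('J')(V, h) = Mul(Rational(1, 2), Pow(7, Rational(1, 2))) (Function('J')(V, h) = Mul(Pow(2, Rational(1, 2)), Pow(Rational(7, 8), Rational(1, 2))) = Mul(Pow(2, Rational(1, 2)), Mul(Rational(1, 4), Pow(14, Rational(1, 2)))) = Mul(Rational(1, 2), Pow(7, Rational(1, 2))))
Function('a')(L) = Rational(-1, 3063)
Mul(-3063078, Pow(Function('a')(Function('J')(-34, 2)), -1)) = Mul(-3063078, Pow(Rational(-1, 3063), -1)) = Mul(-3063078, -3063) = 9382207914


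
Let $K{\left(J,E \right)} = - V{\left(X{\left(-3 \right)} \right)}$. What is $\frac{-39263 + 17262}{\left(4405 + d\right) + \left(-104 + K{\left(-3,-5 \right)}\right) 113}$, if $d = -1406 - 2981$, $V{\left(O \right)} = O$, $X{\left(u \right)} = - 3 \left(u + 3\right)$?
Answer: $\frac{22001}{11734} \approx 1.875$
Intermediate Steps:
$X{\left(u \right)} = -9 - 3 u$ ($X{\left(u \right)} = - 3 \left(3 + u\right) = -9 - 3 u$)
$d = -4387$ ($d = -1406 - 2981 = -4387$)
$K{\left(J,E \right)} = 0$ ($K{\left(J,E \right)} = - (-9 - -9) = - (-9 + 9) = \left(-1\right) 0 = 0$)
$\frac{-39263 + 17262}{\left(4405 + d\right) + \left(-104 + K{\left(-3,-5 \right)}\right) 113} = \frac{-39263 + 17262}{\left(4405 - 4387\right) + \left(-104 + 0\right) 113} = - \frac{22001}{18 - 11752} = - \frac{22001}{-11734} = \left(-22001\right) \left(- \frac{1}{11734}\right) = \frac{22001}{11734}$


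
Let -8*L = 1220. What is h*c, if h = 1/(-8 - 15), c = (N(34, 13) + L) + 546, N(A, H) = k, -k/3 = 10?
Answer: -727/46 ≈ -15.804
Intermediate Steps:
k = -30 (k = -3*10 = -30)
L = -305/2 (L = -⅛*1220 = -305/2 ≈ -152.50)
N(A, H) = -30
c = 727/2 (c = (-30 - 305/2) + 546 = -365/2 + 546 = 727/2 ≈ 363.50)
h = -1/23 (h = 1/(-23) = -1/23 ≈ -0.043478)
h*c = -1/23*727/2 = -727/46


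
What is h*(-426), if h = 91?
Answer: -38766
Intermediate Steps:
h*(-426) = 91*(-426) = -38766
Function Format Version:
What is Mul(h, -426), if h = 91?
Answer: -38766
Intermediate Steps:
Mul(h, -426) = Mul(91, -426) = -38766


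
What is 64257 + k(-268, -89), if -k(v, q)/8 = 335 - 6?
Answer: 61625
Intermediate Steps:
k(v, q) = -2632 (k(v, q) = -8*(335 - 6) = -8*329 = -2632)
64257 + k(-268, -89) = 64257 - 2632 = 61625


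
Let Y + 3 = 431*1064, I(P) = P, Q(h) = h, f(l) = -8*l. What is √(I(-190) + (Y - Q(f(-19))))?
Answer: √458239 ≈ 676.93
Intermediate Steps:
Y = 458581 (Y = -3 + 431*1064 = -3 + 458584 = 458581)
√(I(-190) + (Y - Q(f(-19)))) = √(-190 + (458581 - (-8)*(-19))) = √(-190 + (458581 - 1*152)) = √(-190 + (458581 - 152)) = √(-190 + 458429) = √458239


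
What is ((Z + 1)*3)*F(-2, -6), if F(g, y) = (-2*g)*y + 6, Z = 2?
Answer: -162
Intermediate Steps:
F(g, y) = 6 - 2*g*y (F(g, y) = -2*g*y + 6 = 6 - 2*g*y)
((Z + 1)*3)*F(-2, -6) = ((2 + 1)*3)*(6 - 2*(-2)*(-6)) = (3*3)*(6 - 24) = 9*(-18) = -162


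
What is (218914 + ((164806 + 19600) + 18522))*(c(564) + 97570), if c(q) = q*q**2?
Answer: 75722205721188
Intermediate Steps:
c(q) = q**3
(218914 + ((164806 + 19600) + 18522))*(c(564) + 97570) = (218914 + ((164806 + 19600) + 18522))*(564**3 + 97570) = (218914 + (184406 + 18522))*(179406144 + 97570) = (218914 + 202928)*179503714 = 421842*179503714 = 75722205721188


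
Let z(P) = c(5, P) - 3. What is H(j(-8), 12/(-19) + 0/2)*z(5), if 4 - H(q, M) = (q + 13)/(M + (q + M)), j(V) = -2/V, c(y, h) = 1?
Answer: -2630/77 ≈ -34.156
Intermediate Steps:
z(P) = -2 (z(P) = 1 - 3 = -2)
H(q, M) = 4 - (13 + q)/(q + 2*M) (H(q, M) = 4 - (q + 13)/(M + (q + M)) = 4 - (13 + q)/(M + (M + q)) = 4 - (13 + q)/(q + 2*M))
H(j(-8), 12/(-19) + 0/2)*z(5) = ((-13 + 3*(-2/(-8)) + 8*(12/(-19) + 0/2))/(-2/(-8) + 2*(12/(-19) + 0/2)))*(-2) = ((-13 + 3*(-2*(-⅛)) + 8*(12*(-1/19) + 0*(½)))/(-2*(-⅛) + 2*(12*(-1/19) + 0*(½))))*(-2) = ((-13 + 3*(¼) + 8*(-12/19 + 0))/(¼ + 2*(-12/19 + 0)))*(-2) = ((-13 + ¾ + 8*(-12/19))/(¼ + 2*(-12/19)))*(-2) = ((-13 + ¾ - 96/19)/(¼ - 24/19))*(-2) = (-1315/76/(-77/76))*(-2) = -76/77*(-1315/76)*(-2) = (1315/77)*(-2) = -2630/77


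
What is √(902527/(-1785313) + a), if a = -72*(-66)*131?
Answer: √1984157348027612177/1785313 ≈ 788.99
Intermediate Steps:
a = 622512 (a = 4752*131 = 622512)
√(902527/(-1785313) + a) = √(902527/(-1785313) + 622512) = √(902527*(-1/1785313) + 622512) = √(-902527/1785313 + 622512) = √(1111377863729/1785313) = √1984157348027612177/1785313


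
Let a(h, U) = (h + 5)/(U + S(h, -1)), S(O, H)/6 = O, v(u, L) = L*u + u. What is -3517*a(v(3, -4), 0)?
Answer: -7034/27 ≈ -260.52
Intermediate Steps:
v(u, L) = u + L*u
S(O, H) = 6*O
a(h, U) = (5 + h)/(U + 6*h) (a(h, U) = (h + 5)/(U + 6*h) = (5 + h)/(U + 6*h))
-3517*a(v(3, -4), 0) = -3517*(5 + 3*(1 - 4))/(0 + 6*(3*(1 - 4))) = -3517*(5 + 3*(-3))/(0 + 6*(3*(-3))) = -3517*(5 - 9)/(0 + 6*(-9)) = -3517*(-4)/(0 - 54) = -3517*(-4)/(-54) = -(-3517)*(-4)/54 = -3517*2/27 = -7034/27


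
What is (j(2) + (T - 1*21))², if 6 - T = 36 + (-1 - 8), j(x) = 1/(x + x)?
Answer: 27889/16 ≈ 1743.1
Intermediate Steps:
j(x) = 1/(2*x)
T = -21 (T = 6 - (36 + (-1 - 8)) = 6 - (36 - 9) = 6 - 1*27 = 6 - 27 = -21)
(j(2) + (T - 1*21))² = ((½)/2 + (-21 - 1*21))² = ((½)*(½) + (-21 - 21))² = (¼ - 42)² = (-167/4)² = 27889/16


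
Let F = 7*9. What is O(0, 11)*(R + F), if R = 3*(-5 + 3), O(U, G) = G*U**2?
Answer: 0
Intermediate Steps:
F = 63
R = -6 (R = 3*(-2) = -6)
O(0, 11)*(R + F) = (11*0**2)*(-6 + 63) = (11*0)*57 = 0*57 = 0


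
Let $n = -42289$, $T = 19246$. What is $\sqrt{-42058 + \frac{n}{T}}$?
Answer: $\frac{i \sqrt{15579455260022}}{19246} \approx 205.09 i$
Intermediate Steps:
$\sqrt{-42058 + \frac{n}{T}} = \sqrt{-42058 - \frac{42289}{19246}} = \sqrt{- \frac{809490557}{19246}} = \frac{i \sqrt{15579455260022}}{19246}$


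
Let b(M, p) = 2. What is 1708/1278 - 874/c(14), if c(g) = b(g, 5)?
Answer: -278389/639 ≈ -435.66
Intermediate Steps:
c(g) = 2
1708/1278 - 874/c(14) = 1708/1278 - 874/2 = 1708*(1/1278) - 874*½ = 854/639 - 437 = -278389/639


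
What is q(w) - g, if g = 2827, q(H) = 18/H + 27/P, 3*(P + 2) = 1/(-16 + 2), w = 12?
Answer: -482603/170 ≈ -2838.8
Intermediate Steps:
P = -85/42 (P = -2 + 1/(3*(-16 + 2)) = -2 + (⅓)/(-14) = -2 + (⅓)*(-1/14) = -2 - 1/42 = -85/42 ≈ -2.0238)
q(H) = -1134/85 + 18/H (q(H) = 18/H + 27/(-85/42) = 18/H + 27*(-42/85) = 18/H - 1134/85 = -1134/85 + 18/H)
q(w) - g = (-1134/85 + 18/12) - 1*2827 = (-1134/85 + 18*(1/12)) - 2827 = (-1134/85 + 3/2) - 2827 = -2013/170 - 2827 = -482603/170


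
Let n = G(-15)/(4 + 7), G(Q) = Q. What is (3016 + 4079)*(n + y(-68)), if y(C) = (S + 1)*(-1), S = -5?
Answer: 18705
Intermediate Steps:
y(C) = 4 (y(C) = (-5 + 1)*(-1) = -4*(-1) = 4)
n = -15/11 (n = -15/(4 + 7) = -15/11 ≈ -1.3636)
(3016 + 4079)*(n + y(-68)) = (3016 + 4079)*(-15/11 + 4) = 7095*(29/11) = 18705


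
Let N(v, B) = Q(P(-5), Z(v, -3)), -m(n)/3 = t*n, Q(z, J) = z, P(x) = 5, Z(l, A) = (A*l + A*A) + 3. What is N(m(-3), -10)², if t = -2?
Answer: 25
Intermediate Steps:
Z(l, A) = 3 + A² + A*l (Z(l, A) = (A*l + A²) + 3 = (A² + A*l) + 3 = 3 + A² + A*l)
m(n) = 6*n (m(n) = -(-6)*n = 6*n)
N(v, B) = 5
N(m(-3), -10)² = 5² = 25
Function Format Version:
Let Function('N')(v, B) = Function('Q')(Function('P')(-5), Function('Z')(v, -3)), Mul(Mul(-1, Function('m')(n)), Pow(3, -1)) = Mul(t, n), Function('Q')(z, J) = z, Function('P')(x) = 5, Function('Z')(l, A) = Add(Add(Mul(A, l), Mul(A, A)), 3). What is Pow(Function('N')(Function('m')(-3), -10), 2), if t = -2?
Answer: 25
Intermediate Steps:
Function('Z')(l, A) = Add(3, Pow(A, 2), Mul(A, l)) (Function('Z')(l, A) = Add(Add(Mul(A, l), Pow(A, 2)), 3) = Add(Add(Pow(A, 2), Mul(A, l)), 3) = Add(3, Pow(A, 2), Mul(A, l)))
Function('m')(n) = Mul(6, n) (Function('m')(n) = Mul(-3, Mul(-2, n)) = Mul(6, n))
Function('N')(v, B) = 5
Pow(Function('N')(Function('m')(-3), -10), 2) = Pow(5, 2) = 25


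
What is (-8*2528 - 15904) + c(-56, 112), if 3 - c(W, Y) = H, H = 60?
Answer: -36185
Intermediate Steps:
c(W, Y) = -57 (c(W, Y) = 3 - 1*60 = 3 - 60 = -57)
(-8*2528 - 15904) + c(-56, 112) = (-8*2528 - 15904) - 57 = (-20224 - 15904) - 57 = -36128 - 57 = -36185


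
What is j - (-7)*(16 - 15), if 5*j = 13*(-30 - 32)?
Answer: -771/5 ≈ -154.20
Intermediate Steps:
j = -806/5 (j = (13*(-30 - 32))/5 = (13*(-62))/5 = (⅕)*(-806) = -806/5 ≈ -161.20)
j - (-7)*(16 - 15) = -806/5 - (-7)*(16 - 15) = -806/5 - (-7) = -806/5 - 1*(-7) = -806/5 + 7 = -771/5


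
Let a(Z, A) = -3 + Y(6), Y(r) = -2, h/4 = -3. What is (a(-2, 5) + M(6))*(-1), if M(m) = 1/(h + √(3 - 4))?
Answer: 737/145 + I/145 ≈ 5.0828 + 0.0068966*I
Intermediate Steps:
h = -12 (h = 4*(-3) = -12)
M(m) = (-12 - I)/145 (M(m) = 1/(-12 + √(3 - 4)) = 1/(-12 + √(-1)) = 1/(-12 + I) = (-12 - I)/145)
a(Z, A) = -5 (a(Z, A) = -3 - 2 = -5)
(a(-2, 5) + M(6))*(-1) = (-5 + (-12/145 - I/145))*(-1) = (-737/145 - I/145)*(-1) = 737/145 + I/145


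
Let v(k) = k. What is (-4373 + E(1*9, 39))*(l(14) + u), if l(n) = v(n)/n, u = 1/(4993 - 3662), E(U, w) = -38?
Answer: -534132/121 ≈ -4414.3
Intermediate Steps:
u = 1/1331 ≈ 0.00075131
l(n) = 1 (l(n) = n/n = 1)
(-4373 + E(1*9, 39))*(l(14) + u) = (-4373 - 38)*(1 + 1/1331) = -4411*1332/1331 = -534132/121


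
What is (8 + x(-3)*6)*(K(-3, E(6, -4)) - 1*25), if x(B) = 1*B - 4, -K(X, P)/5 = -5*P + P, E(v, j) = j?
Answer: 3570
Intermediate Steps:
K(X, P) = 20*P (K(X, P) = -5*(-5*P + P) = -(-20)*P = 20*P)
x(B) = -4 + B (x(B) = B - 4 = -4 + B)
(8 + x(-3)*6)*(K(-3, E(6, -4)) - 1*25) = (8 + (-4 - 3)*6)*(20*(-4) - 1*25) = (8 - 7*6)*(-80 - 25) = (8 - 42)*(-105) = -34*(-105) = 3570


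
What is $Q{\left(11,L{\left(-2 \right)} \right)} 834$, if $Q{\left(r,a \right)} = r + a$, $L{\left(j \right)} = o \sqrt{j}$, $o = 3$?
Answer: $9174 + 2502 i \sqrt{2} \approx 9174.0 + 3538.4 i$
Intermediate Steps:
$L{\left(j \right)} = 3 \sqrt{j}$
$Q{\left(r,a \right)} = a + r$
$Q{\left(11,L{\left(-2 \right)} \right)} 834 = \left(3 \sqrt{-2} + 11\right) 834 = \left(3 i \sqrt{2} + 11\right) 834 = \left(11 + 3 i \sqrt{2}\right) 834 = 9174 + 2502 i \sqrt{2}$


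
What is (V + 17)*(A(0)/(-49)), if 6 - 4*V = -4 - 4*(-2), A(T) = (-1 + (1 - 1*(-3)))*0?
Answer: 0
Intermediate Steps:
A(T) = 0 (A(T) = (-1 + (1 + 3))*0 = (-1 + 4)*0 = 3*0 = 0)
V = ½ (V = 3/2 - (-4 - 4*(-2))/4 = 3/2 - (-4 + 8)/4 = 3/2 - ¼*4 = 3/2 - 1 = ½ ≈ 0.50000)
(V + 17)*(A(0)/(-49)) = (½ + 17)*(0/(-49)) = 35*(0*(-1/49))/2 = (35/2)*0 = 0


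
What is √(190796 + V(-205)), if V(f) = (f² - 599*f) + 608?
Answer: 88*√46 ≈ 596.84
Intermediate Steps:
V(f) = 608 + f² - 599*f
√(190796 + V(-205)) = √(190796 + (608 + (-205)² - 599*(-205))) = √(190796 + (608 + 42025 + 122795)) = √(190796 + 165428) = √356224 = 88*√46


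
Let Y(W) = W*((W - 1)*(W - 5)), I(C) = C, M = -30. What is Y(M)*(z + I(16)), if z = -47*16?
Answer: 23956800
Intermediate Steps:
z = -752
Y(W) = W*(-1 + W)*(-5 + W) (Y(W) = W*((-1 + W)*(-5 + W)) = W*(-1 + W)*(-5 + W))
Y(M)*(z + I(16)) = (-30*(5 + (-30)**2 - 6*(-30)))*(-752 + 16) = -30*(5 + 900 + 180)*(-736) = -30*1085*(-736) = -32550*(-736) = 23956800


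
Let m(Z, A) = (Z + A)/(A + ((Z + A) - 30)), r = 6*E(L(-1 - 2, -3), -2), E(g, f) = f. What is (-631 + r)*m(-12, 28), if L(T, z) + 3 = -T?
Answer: -5144/7 ≈ -734.86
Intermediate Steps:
L(T, z) = -3 - T
r = -12 (r = 6*(-2) = -12)
m(Z, A) = (A + Z)/(-30 + Z + 2*A) (m(Z, A) = (A + Z)/(A + ((A + Z) - 30)) = (A + Z)/(A + (-30 + A + Z)) = (A + Z)/(-30 + Z + 2*A))
(-631 + r)*m(-12, 28) = (-631 - 12)*((28 - 12)/(-30 - 12 + 2*28)) = -643*16/(-30 - 12 + 56) = -643*16/14 = -643*8/7 = -5144/7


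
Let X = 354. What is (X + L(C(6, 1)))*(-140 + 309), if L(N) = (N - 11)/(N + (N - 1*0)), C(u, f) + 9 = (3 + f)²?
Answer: 418444/7 ≈ 59778.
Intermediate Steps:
C(u, f) = -9 + (3 + f)²
L(N) = (-11 + N)/(2*N) (L(N) = (-11 + N)/(N + (N + 0)) = (-11 + N)/(N + N) = (-11 + N)/((2*N)) = (-11 + N)*(1/(2*N)) = (-11 + N)/(2*N))
(X + L(C(6, 1)))*(-140 + 309) = (354 + (-11 + 1*(6 + 1))/(2*((1*(6 + 1)))))*(-140 + 309) = (354 + (-11 + 1*7)/(2*((1*7))))*169 = (354 + (½)*(-11 + 7)/7)*169 = (354 + (½)*(⅐)*(-4))*169 = (354 - 2/7)*169 = (2476/7)*169 = 418444/7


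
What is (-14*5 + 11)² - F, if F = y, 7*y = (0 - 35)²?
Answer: 3306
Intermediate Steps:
y = 175 (y = (0 - 35)²/7 = (⅐)*(-35)² = (⅐)*1225 = 175)
F = 175
(-14*5 + 11)² - F = (-14*5 + 11)² - 1*175 = (-7*10 + 11)² - 175 = (-70 + 11)² - 175 = (-59)² - 175 = 3481 - 175 = 3306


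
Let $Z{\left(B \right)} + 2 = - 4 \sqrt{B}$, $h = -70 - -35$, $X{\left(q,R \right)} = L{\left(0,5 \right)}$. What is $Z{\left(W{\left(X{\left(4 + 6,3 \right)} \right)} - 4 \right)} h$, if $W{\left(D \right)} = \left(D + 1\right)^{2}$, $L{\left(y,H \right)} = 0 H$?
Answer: $70 + 140 i \sqrt{3} \approx 70.0 + 242.49 i$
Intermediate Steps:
$L{\left(y,H \right)} = 0$
$X{\left(q,R \right)} = 0$
$W{\left(D \right)} = \left(1 + D\right)^{2}$
$h = -35$ ($h = -70 + 35 = -35$)
$Z{\left(B \right)} = -2 - 4 \sqrt{B}$
$Z{\left(W{\left(X{\left(4 + 6,3 \right)} \right)} - 4 \right)} h = \left(-2 - 4 \sqrt{\left(1 + 0\right)^{2} - 4}\right) \left(-35\right) = \left(-2 - 4 \sqrt{1^{2} - 4}\right) \left(-35\right) = \left(-2 - 4 \sqrt{1 - 4}\right) \left(-35\right) = \left(-2 - 4 \sqrt{-3}\right) \left(-35\right) = \left(-2 - 4 i \sqrt{3}\right) \left(-35\right) = 70 + 140 i \sqrt{3}$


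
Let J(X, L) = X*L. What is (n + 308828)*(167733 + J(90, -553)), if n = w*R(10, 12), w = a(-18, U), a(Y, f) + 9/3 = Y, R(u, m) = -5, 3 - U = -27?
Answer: 36442663479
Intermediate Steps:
U = 30 (U = 3 - 1*(-27) = 3 + 27 = 30)
a(Y, f) = -3 + Y
w = -21 (w = -3 - 18 = -21)
n = 105 (n = -21*(-5) = 105)
J(X, L) = L*X
(n + 308828)*(167733 + J(90, -553)) = (105 + 308828)*(167733 - 553*90) = 308933*(167733 - 49770) = 308933*117963 = 36442663479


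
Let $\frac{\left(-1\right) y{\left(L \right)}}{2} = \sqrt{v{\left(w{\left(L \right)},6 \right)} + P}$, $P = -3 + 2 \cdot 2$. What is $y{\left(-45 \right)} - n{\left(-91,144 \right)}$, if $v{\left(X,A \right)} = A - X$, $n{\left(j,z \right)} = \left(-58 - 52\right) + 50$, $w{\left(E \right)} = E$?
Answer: $60 - 4 \sqrt{13} \approx 45.578$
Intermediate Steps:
$n{\left(j,z \right)} = -60$ ($n{\left(j,z \right)} = -110 + 50 = -60$)
$P = 1$ ($P = -3 + 4 = 1$)
$y{\left(L \right)} = - 2 \sqrt{7 - L}$ ($y{\left(L \right)} = - 2 \sqrt{\left(6 - L\right) + 1} = - 2 \sqrt{7 - L}$)
$y{\left(-45 \right)} - n{\left(-91,144 \right)} = - 2 \sqrt{7 - -45} - -60 = - 2 \sqrt{7 + 45} + 60 = - 2 \sqrt{52} + 60 = - 2 \cdot 2 \sqrt{13} + 60 = - 4 \sqrt{13} + 60 = 60 - 4 \sqrt{13}$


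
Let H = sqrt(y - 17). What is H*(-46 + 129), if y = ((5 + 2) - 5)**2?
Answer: 83*I*sqrt(13) ≈ 299.26*I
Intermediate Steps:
y = 4 (y = (7 - 5)**2 = 2**2 = 4)
H = I*sqrt(13) (H = sqrt(4 - 17) = sqrt(-13) = I*sqrt(13) ≈ 3.6056*I)
H*(-46 + 129) = (I*sqrt(13))*(-46 + 129) = (I*sqrt(13))*83 = 83*I*sqrt(13)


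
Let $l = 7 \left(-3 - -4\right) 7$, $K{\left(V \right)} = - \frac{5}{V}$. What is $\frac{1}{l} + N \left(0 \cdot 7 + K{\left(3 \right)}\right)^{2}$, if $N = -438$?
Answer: $- \frac{178847}{147} \approx -1216.6$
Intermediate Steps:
$l = 49$ ($l = 7 \left(-3 + 4\right) 7 = 7 \cdot 1 \cdot 7 = 7 \cdot 7 = 49$)
$\frac{1}{l} + N \left(0 \cdot 7 + K{\left(3 \right)}\right)^{2} = \frac{1}{49} - 438 \left(0 \cdot 7 - \frac{5}{3}\right)^{2} = \frac{1}{49} - 438 \left(0 - \frac{5}{3}\right)^{2} = \frac{1}{49} - 438 \left(- \frac{5}{3}\right)^{2} = \frac{1}{49} - \frac{3650}{3} = - \frac{178847}{147}$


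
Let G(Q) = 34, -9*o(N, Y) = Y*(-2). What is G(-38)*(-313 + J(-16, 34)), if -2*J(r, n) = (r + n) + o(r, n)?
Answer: -99688/9 ≈ -11076.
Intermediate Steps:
o(N, Y) = 2*Y/9 (o(N, Y) = -Y*(-2)/9 = -(-2)*Y/9 = 2*Y/9)
J(r, n) = -11*n/18 - r/2 (J(r, n) = -((r + n) + 2*n/9)/2 = -((n + r) + 2*n/9)/2 = -(r + 11*n/9)/2 = -11*n/18 - r/2)
G(-38)*(-313 + J(-16, 34)) = 34*(-313 + (-11/18*34 - ½*(-16))) = 34*(-313 + (-187/9 + 8)) = 34*(-313 - 115/9) = 34*(-2932/9) = -99688/9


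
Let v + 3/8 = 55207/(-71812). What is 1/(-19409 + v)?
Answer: -143624/2787762489 ≈ -5.1519e-5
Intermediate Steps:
v = -164273/143624 (v = -3/8 + 55207/(-71812) = -3/8 + 55207*(-1/71812) = -3/8 - 55207/71812 = -164273/143624 ≈ -1.1438)
1/(-19409 + v) = 1/(-19409 - 164273/143624) = 1/(-2787762489/143624) = -143624/2787762489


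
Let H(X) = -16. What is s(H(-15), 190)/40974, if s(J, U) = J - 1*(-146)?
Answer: 65/20487 ≈ 0.0031727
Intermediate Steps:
s(J, U) = 146 + J (s(J, U) = J + 146 = 146 + J)
s(H(-15), 190)/40974 = (146 - 16)/40974 = 130*(1/40974) = 65/20487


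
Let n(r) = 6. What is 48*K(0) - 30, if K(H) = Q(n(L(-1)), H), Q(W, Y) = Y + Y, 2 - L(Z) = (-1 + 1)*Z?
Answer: -30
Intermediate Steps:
L(Z) = 2 (L(Z) = 2 - (-1 + 1)*Z = 2 - 0*Z = 2 - 1*0 = 2 + 0 = 2)
Q(W, Y) = 2*Y
K(H) = 2*H
48*K(0) - 30 = 48*(2*0) - 30 = 48*0 - 30 = 0 - 30 = -30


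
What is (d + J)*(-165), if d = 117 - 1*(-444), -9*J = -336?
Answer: -98725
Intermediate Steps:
J = 112/3 (J = -⅑*(-336) = 112/3 ≈ 37.333)
d = 561 (d = 117 + 444 = 561)
(d + J)*(-165) = (561 + 112/3)*(-165) = (1795/3)*(-165) = -98725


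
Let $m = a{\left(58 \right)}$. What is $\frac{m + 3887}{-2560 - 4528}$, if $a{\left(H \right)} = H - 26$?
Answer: $- \frac{3919}{7088} \approx -0.55291$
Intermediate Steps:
$a{\left(H \right)} = -26 + H$
$m = 32$ ($m = -26 + 58 = 32$)
$\frac{m + 3887}{-2560 - 4528} = \frac{32 + 3887}{-2560 - 4528} = \frac{3919}{-7088} = 3919 \left(- \frac{1}{7088}\right) = - \frac{3919}{7088}$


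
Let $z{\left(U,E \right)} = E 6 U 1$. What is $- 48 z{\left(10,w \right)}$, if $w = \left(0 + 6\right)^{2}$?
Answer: $-103680$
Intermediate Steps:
$w = 36$ ($w = 6^{2} = 36$)
$z{\left(U,E \right)} = 6 E U$ ($z{\left(U,E \right)} = E 6 U = 6 E U$)
$- 48 z{\left(10,w \right)} = - 48 \cdot 6 \cdot 36 \cdot 10 = \left(-48\right) 2160 = -103680$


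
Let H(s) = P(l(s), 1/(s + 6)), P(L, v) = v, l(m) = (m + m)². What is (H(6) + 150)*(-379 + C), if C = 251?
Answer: -57632/3 ≈ -19211.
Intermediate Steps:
l(m) = 4*m² (l(m) = (2*m)² = 4*m²)
H(s) = 1/(6 + s) (H(s) = 1/(s + 6) = 1/(6 + s))
(H(6) + 150)*(-379 + C) = (1/(6 + 6) + 150)*(-379 + 251) = (1/12 + 150)*(-128) = (1801/12)*(-128) = -57632/3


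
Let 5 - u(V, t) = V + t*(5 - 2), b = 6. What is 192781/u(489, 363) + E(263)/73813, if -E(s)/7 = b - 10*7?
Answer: -14229039249/116107849 ≈ -122.55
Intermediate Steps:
E(s) = 448 (E(s) = -7*(6 - 10*7) = -7*(6 - 70) = -7*(-64) = 448)
u(V, t) = 5 - V - 3*t (u(V, t) = 5 - (V + t*(5 - 2)) = 5 - (V + t*3) = 5 - (V + 3*t) = 5 + (-V - 3*t) = 5 - V - 3*t)
192781/u(489, 363) + E(263)/73813 = 192781/(5 - 1*489 - 3*363) + 448/73813 = 192781/(5 - 489 - 1089) + 448*(1/73813) = 192781/(-1573) + 448/73813 = 192781*(-1/1573) + 448/73813 = -192781/1573 + 448/73813 = -14229039249/116107849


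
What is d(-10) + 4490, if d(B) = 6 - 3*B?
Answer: 4526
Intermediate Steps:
d(-10) + 4490 = (6 - 3*(-10)) + 4490 = (6 + 30) + 4490 = 36 + 4490 = 4526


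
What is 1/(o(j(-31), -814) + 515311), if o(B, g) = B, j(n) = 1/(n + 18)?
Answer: 13/6699042 ≈ 1.9406e-6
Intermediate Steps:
j(n) = 1/(18 + n)
1/(o(j(-31), -814) + 515311) = 1/(1/(18 - 31) + 515311) = 1/(1/(-13) + 515311) = 1/(-1/13 + 515311) = 1/(6699042/13) = 13/6699042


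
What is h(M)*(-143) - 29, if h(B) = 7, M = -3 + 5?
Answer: -1030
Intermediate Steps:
M = 2
h(M)*(-143) - 29 = 7*(-143) - 29 = -1001 - 29 = -1030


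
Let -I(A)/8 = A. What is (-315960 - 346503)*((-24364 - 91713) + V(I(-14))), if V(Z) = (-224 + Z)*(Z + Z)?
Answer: 93516589395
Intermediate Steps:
I(A) = -8*A
V(Z) = 2*Z*(-224 + Z) (V(Z) = (-224 + Z)*(2*Z) = 2*Z*(-224 + Z))
(-315960 - 346503)*((-24364 - 91713) + V(I(-14))) = (-315960 - 346503)*((-24364 - 91713) + 2*(-8*(-14))*(-224 - 8*(-14))) = -662463*(-116077 + 2*112*(-224 + 112)) = -662463*(-116077 + 2*112*(-112)) = -662463*(-116077 - 25088) = -662463*(-141165) = 93516589395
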